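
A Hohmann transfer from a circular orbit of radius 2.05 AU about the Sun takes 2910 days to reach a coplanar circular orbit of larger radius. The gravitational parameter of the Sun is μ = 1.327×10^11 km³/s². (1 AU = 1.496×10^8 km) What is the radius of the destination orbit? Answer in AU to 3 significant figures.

r₂ = 10.6 AU

In km: r₁ = 2.05 × 1.496×10^8 = 3.0668×10^8 km.
Transfer time t = 2910 days = 2.51424×10^8 s, and t = π√(a_t³/μ).
So a_t = (μ t²/π²)^(1/3) = (1.327×10^11 × (2.51424×10^8)² / π²)^(1/3) = 9.4724×10^8 km.
Since a_t = (r₁ + r₂)/2, r₂ = 2a_t − r₁ = 2×9.4724×10^8 − 3.0668×10^8 = 1.5878×10^9 km.
In AU: r₂ = 1.5878×10^9 / 1.496×10^8 = 10.6 AU.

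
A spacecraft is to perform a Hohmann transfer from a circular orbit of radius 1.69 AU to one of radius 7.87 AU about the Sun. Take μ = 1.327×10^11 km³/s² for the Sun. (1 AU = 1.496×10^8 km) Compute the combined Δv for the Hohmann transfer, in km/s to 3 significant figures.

Δv = 10.8 km/s

In km: r₁ = 1.69 × 1.496×10^8 = 2.52824×10^8 km; r₂ = 7.87 × 1.496×10^8 = 1.177352×10^9 km.
Semi-major axis of the transfer orbit: a_t = (2.52824×10^8 + 1.177352×10^9)/2 = 7.15088×10^8 km.
Circular speed at r₁: v₁ = √(μ/r₁) = √(1.327×10^11/2.52824×10^8) = 22.910 km/s.
Transfer-orbit speed at r₁ (v² = μ(2/r − 1/a)): v_p = √[μ(2/r₁ − 1/a_t)] = 29.397 km/s.
First burn Δv₁ = |v_p − v₁| = 6.487 km/s.
At r₂, v₂ = √(μ/r₂) = 10.617 km/s.
Transfer-orbit speed at r₂: v_a = √[μ(2/r₂ − 1/a_t)] = 6.3126 km/s.
Second burn Δv₂ = |v₂ − v_a| = 4.304 km/s.
Δv = Δv₁ + Δv₂ = 6.487 + 4.304 = 10.79 km/s.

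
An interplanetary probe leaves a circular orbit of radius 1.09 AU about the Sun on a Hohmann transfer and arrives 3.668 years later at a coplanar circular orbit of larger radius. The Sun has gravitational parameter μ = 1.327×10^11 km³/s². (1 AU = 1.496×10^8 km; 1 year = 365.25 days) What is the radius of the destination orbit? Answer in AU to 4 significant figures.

r₂ = 6.461 AU

In km: r₁ = 1.09 × 1.496×10^8 = 1.63064×10^8 km.
Transfer time t = 3.668 years × 365.25 × 86400 s = 1.157532768×10^8 s, and t = π√(a_t³/μ).
So a_t = (μ t²/π²)^(1/3) = (1.327×10^11 × (1.157532768×10^8)² / π²)^(1/3) = 5.6478×10^8 km.
Since a_t = (r₁ + r₂)/2, r₂ = 2a_t − r₁ = 2×5.6478×10^8 − 1.63064×10^8 = 9.66496×10^8 km.
In AU: r₂ = 9.66496×10^8 / 1.496×10^8 = 6.461 AU.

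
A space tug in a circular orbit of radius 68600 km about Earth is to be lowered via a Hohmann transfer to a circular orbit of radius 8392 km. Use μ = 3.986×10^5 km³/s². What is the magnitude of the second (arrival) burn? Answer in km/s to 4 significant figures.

Δv₂ = 2.308 km/s

Transfer-ellipse semi-major axis a_t = (r₁ + r₂)/2 = (68600 + 8392)/2 = 38496 km.
On the circular orbit at r = 8392 km, v_c = √(μ/r) = 6.892 km/s.
Transfer-orbit speed at the same r (vis-viva, a = a_t): v_t = √[μ(2/r − 1/a_t)] = 9.200 km/s.
Δv₂ = |v_t − v_c| = |9.200 − 6.892| = 2.308 km/s.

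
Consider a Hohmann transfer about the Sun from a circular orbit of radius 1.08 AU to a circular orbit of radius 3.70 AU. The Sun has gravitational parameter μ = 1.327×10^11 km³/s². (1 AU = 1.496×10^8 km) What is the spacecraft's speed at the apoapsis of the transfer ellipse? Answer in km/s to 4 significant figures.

In km: r₁ = 1.08 × 1.496×10^8 = 1.61568×10^8 km; r₂ = 3.70 × 1.496×10^8 = 5.5352×10^8 km.
Transfer-ellipse semi-major axis a_t = (r₁ + r₂)/2 = (1.61568×10^8 + 5.5352×10^8)/2 = 3.57544×10^8 km.
At apoapsis, r = 5.5352×10^8 km.
From the vis-viva equation, v = √[μ(2/r − 1/a_t)] = 10.41 km/s.

v = 10.41 km/s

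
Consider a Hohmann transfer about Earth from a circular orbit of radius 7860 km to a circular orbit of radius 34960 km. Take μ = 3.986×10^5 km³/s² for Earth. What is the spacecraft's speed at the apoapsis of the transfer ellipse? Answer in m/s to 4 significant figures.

Transfer-ellipse semi-major axis a_t = (r₁ + r₂)/2 = (7860 + 34960)/2 = 21410 km.
The apoapsis of the transfer ellipse is at r = 34960 km.
Applying v² = μ(2/r − 1/a_t): v = 2.046 km/s.

v = 2046 m/s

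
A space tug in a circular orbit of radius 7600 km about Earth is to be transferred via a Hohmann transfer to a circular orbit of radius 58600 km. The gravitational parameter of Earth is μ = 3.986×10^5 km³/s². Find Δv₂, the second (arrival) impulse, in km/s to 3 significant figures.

The Hohmann ellipse has a_t = (r₁ + r₂)/2 = 33100 km.
On the circular orbit at r = 58600 km, v_c = √(μ/r) = 2.608 km/s.
Transfer-orbit speed at the same r (vis-viva, a = a_t): v_t = √[μ(2/r − 1/a_t)] = 1.250 km/s.
Δv₂ = |v_t − v_c| = |1.250 − 2.608| = 1.358 km/s.

Δv₂ = 1.36 km/s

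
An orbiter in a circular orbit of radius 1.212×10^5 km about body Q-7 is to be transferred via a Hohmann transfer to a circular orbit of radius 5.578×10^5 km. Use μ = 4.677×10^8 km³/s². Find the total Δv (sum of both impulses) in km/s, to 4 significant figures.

Δv = 29.16 km/s

The Hohmann ellipse has a_t = (r₁ + r₂)/2 = 3.395×10^5 km.
At r₁ the circular-orbit speed is v₁ = √(μ/r₁) = 62.120 km/s.
On the transfer ellipse at r₁, vis-viva equation gives v_p = √[μ(2/r₁ − 1/a_t)] = 79.625 km/s.
First burn Δv₁ = |v_p − v₁| = 17.505 km/s.
At r₂, v₂ = √(μ/r₂) = 28.956 km/s.
Transfer-orbit speed at r₂: v_a = √[μ(2/r₂ − 1/a_t)] = 17.301 km/s.
Second burn Δv₂ = |v₂ − v_a| = 11.655 km/s.
Total Δv = Δv₁ + Δv₂ = 29.16 km/s.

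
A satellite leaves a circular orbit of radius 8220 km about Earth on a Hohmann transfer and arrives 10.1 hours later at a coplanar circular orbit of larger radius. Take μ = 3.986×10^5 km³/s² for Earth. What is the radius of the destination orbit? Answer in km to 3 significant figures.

Transfer time t = 10.1 hours = 36360 s, and t = π√(a_t³/μ).
So a_t = (μ t²/π²)^(1/3) = (3.986×10^5 × (36360)² / π²)^(1/3) = 37656 km.
Since a_t = (r₁ + r₂)/2, r₂ = 2a_t − r₁ = 2×37656 − 8220 = 67092 km.

r₂ = 67100 km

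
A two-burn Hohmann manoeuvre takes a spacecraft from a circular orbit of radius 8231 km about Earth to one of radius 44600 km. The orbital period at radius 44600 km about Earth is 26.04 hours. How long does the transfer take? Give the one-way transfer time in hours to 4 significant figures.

t = 5.935 hours

From Kepler's third law T² = 4π²r³/μ at r = 44600 km, T = 26.04 hours = 26.04 × 3600 s = 93744 s: μ = 4π²r³/T² = 3.98545×10^5 km³/s².
Transfer-ellipse semi-major axis a_t = (r₁ + r₂)/2 = (8231 + 44600)/2 = 26415.5 km.
Half the transfer-orbit period gives t = π√(a_t³/μ) = 21365 s.
Converting: 21365 s ÷ 3600 s/hour = 5.935 hours.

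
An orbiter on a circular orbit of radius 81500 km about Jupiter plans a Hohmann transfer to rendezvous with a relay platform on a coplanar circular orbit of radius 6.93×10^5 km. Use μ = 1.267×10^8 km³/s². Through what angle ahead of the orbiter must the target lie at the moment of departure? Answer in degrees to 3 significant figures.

Transfer-ellipse semi-major axis a_t = (r₁ + r₂)/2 = (81500 + 6.930×10^5)/2 = 3.8725×10^5 km.
Transfer time t = π√(a_t³/μ) = 67259 s.
The target's mean motion on its circular orbit is ω₂ = √(μ/r₂³) = 1.9511×10^-5 rad/s.
Angle swept by the target during transfer: ω₂·t = 1.3123 rad = 75.19°.
Arrival is 180° from departure on the ellipse, so φ = 180° − 75.19° = 105°.

φ = 105°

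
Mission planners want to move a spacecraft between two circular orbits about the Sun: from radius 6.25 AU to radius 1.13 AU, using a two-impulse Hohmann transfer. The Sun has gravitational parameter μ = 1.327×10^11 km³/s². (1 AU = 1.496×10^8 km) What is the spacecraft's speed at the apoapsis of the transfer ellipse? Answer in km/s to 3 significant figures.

v = 6.59 km/s

In km: r₁ = 6.25 × 1.496×10^8 = 9.350×10^8 km; r₂ = 1.13 × 1.496×10^8 = 1.69048×10^8 km.
Semi-major axis of the transfer orbit: a_t = (9.350×10^8 + 1.69048×10^8)/2 = 5.52024×10^8 km.
The apoapsis of the transfer ellipse is at r = 9.350×10^8 km.
Applying v² = μ(2/r − 1/a_t): v = 6.593 km/s.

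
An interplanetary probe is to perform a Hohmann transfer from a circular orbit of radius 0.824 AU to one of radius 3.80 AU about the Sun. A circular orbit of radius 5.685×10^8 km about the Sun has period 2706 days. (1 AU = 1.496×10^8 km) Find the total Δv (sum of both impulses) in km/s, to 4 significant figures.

From Kepler's third law T² = 4π²r³/μ at r = 5.685×10^8 km, T = 2706 days = 2706 × 86400 s = 2.337984×10^8 s: μ = 4π²r³/T² = 1.32699×10^11 km³/s².
In km: r₁ = 0.824 × 1.496×10^8 = 1.232704×10^8 km; r₂ = 3.80 × 1.496×10^8 = 5.6848×10^8 km.
Transfer-ellipse semi-major axis a_t = (r₁ + r₂)/2 = (1.232704×10^8 + 5.6848×10^8)/2 = 3.458752×10^8 km.
Circular speed at r₁: v₁ = √(μ/r₁) = √(1.32699×10^11/1.232704×10^8) = 32.810 km/s.
Transfer-orbit speed at r₁ (vis-viva): v_p = √[μ(2/r₁ − 1/a_t)] = 42.063 km/s.
First burn Δv₁ = |v_p − v₁| = 9.253 km/s.
Circular speed at r₂: v₂ = √(μ/r₂) = 15.278 km/s.
Transfer-orbit speed at r₂: v_a = √[μ(2/r₂ − 1/a_t)] = 9.1211 km/s.
Second burn Δv₂ = |v₂ − v_a| = 6.157 km/s.
Total Δv = Δv₁ + Δv₂ = 15.41 km/s.

Δv = 15.41 km/s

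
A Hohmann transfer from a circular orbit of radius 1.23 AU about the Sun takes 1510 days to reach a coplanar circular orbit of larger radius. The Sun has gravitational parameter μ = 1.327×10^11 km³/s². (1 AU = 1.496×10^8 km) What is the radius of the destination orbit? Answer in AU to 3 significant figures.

In km: r₁ = 1.23 × 1.496×10^8 = 1.84008×10^8 km.
Transfer time t = 1510 days = 1.30464×10^8 s, and t = π√(a_t³/μ).
So a_t = (μ t²/π²)^(1/3) = (1.327×10^11 × (1.30464×10^8)² / π²)^(1/3) = 6.1167×10^8 km.
Since a_t = (r₁ + r₂)/2, r₂ = 2a_t − r₁ = 2×6.1167×10^8 − 1.84008×10^8 = 1.039332×10^9 km.
In AU: r₂ = 1.039332×10^9 / 1.496×10^8 = 6.95 AU.

r₂ = 6.95 AU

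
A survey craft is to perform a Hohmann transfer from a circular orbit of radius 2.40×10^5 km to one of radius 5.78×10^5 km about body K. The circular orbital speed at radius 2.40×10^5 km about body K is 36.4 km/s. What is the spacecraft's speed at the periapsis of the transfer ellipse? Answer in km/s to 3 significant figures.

From the circular-orbit relation v² = μ/r at r = 2.40×10^5 km: μ = v²r = (36.4)² × 2.40×10^5 = 3.17990×10^8 km³/s².
Transfer-ellipse semi-major axis a_t = (r₁ + r₂)/2 = (2.400×10^5 + 5.780×10^5)/2 = 4.090×10^5 km.
The periapsis of the transfer ellipse is at r = 2.400×10^5 km.
Applying v² = μ(2/r − 1/a_t): v = 43.27 km/s.

v = 43.3 km/s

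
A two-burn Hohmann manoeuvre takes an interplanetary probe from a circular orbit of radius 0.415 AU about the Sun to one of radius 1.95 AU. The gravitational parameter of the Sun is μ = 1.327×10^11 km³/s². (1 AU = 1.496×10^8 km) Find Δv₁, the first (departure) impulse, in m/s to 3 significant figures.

Δv₁ = 13100 m/s

In km: r₁ = 0.415 × 1.496×10^8 = 6.2084×10^7 km; r₂ = 1.95 × 1.496×10^8 = 2.9172×10^8 km.
Semi-major axis of the transfer orbit: a_t = (6.2084×10^7 + 2.9172×10^8)/2 = 1.76902×10^8 km.
On the circular orbit at r = 6.2084×10^7 km, v_c = √(μ/r) = 46.23 km/s.
Transfer-orbit speed at the same r (vis-viva, a = a_t): v_t = √[μ(2/r − 1/a_t)] = 59.37 km/s.
Δv₁ = |v_t − v_c| = |59.37 − 46.23| = 13.14 km/s.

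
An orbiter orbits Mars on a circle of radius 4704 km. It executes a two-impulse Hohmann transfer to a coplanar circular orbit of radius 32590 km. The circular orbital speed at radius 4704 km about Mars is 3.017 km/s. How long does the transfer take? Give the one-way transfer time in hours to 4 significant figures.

From the circular-orbit relation v² = μ/r at r = 4704 km: μ = v²r = (3.017)² × 4704 = 42817.2 km³/s².
The Hohmann ellipse has a_t = (r₁ + r₂)/2 = 18647 km.
Half the transfer-orbit period gives t = π√(a_t³/μ) = 38660 s.
Converting: 38660 s ÷ 3600 s/hour = 10.74 hours.

t = 10.74 hours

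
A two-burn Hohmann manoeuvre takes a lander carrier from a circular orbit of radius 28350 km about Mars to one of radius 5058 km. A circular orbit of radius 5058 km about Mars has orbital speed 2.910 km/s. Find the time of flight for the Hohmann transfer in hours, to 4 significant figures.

t = 9.103 hours

From the circular-orbit relation v² = μ/r at r = 5058 km: μ = v²r = (2.910)² × 5058 = 42831.6 km³/s².
Transfer-ellipse semi-major axis a_t = (r₁ + r₂)/2 = (28350 + 5058)/2 = 16704 km.
Half the transfer-orbit period gives t = π√(a_t³/μ) = 32770 s.
Converting: 32770 s ÷ 3600 s/hour = 9.103 hours.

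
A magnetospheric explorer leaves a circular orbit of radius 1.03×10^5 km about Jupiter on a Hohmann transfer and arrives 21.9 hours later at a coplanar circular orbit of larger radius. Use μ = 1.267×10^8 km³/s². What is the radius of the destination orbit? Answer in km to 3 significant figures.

Transfer time t = 21.9 hours = 78840 s, and t = π√(a_t³/μ).
So a_t = (μ t²/π²)^(1/3) = (1.267×10^8 × (78840)² / π²)^(1/3) = 4.3052×10^5 km.
Since a_t = (r₁ + r₂)/2, r₂ = 2a_t − r₁ = 2×4.3052×10^5 − 1.030×10^5 = 7.5804×10^5 km.

r₂ = 7.58×10^5 km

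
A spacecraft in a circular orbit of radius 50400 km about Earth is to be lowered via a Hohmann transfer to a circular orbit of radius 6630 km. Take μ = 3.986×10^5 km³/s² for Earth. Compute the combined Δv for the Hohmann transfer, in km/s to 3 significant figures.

Transfer-ellipse semi-major axis a_t = (r₁ + r₂)/2 = (50400 + 6630)/2 = 28515 km.
Circular speed at r₁: v₁ = √(μ/r₁) = √(3.986×10^5/50400) = 2.812 km/s.
On the transfer ellipse at r₁, v² = μ(2/r − 1/a) gives v_a = √[μ(2/r₁ − 1/a_t)] = 1.356 km/s.
First burn Δv₁ = |v_a − v₁| = 1.456 km/s.
Circular speed at r₂: v₂ = √(μ/r₂) = 7.75375 km/s.
Transfer-orbit speed at r₂: v_p = √[μ(2/r₂ − 1/a_t)] = 10.3084 km/s.
Second burn Δv₂ = |v₂ − v_p| = 2.555 km/s.
Δv = Δv₁ + Δv₂ = 1.456 + 2.555 = 4.011 km/s.

Δv = 4.01 km/s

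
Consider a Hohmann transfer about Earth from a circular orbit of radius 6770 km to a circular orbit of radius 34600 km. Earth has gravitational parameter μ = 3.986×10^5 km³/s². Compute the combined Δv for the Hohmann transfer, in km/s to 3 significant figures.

Δv = 3.70 km/s

Semi-major axis of the transfer orbit: a_t = (6770 + 34600)/2 = 20685 km.
At r₁ the circular-orbit speed is v₁ = √(μ/r₁) = 7.673 km/s.
On the transfer ellipse at r₁, vis-viva equation gives v_p = √[μ(2/r₁ − 1/a_t)] = 9.924 km/s.
First burn Δv₁ = |v_p − v₁| = 2.251 km/s.
Circular speed at r₂: v₂ = √(μ/r₂) = 3.394 km/s.
Transfer-orbit speed at r₂: v_a = √[μ(2/r₂ − 1/a_t)] = 1.942 km/s.
Second burn Δv₂ = |v₂ − v_a| = 1.452 km/s.
Δv = Δv₁ + Δv₂ = 2.251 + 1.452 = 3.703 km/s.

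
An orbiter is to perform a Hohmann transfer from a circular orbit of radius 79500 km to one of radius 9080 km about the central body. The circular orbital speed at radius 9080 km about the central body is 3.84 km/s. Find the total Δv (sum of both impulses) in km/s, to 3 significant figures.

From the circular-orbit relation v² = μ/r at r = 9080 km: μ = v²r = (3.84)² × 9080 = 1.33890×10^5 km³/s².
Semi-major axis of the transfer orbit: a_t = (79500 + 9080)/2 = 44290 km.
At r₁ the circular-orbit speed is v₁ = √(μ/r₁) = 1.29775 km/s.
Transfer-orbit speed at r₁ (vis-viva equation): v_a = √[μ(2/r₁ − 1/a_t)] = 0.587598 km/s.
First burn Δv₁ = |v_a − v₁| = 0.7102 km/s.
Circular speed at r₂: v₂ = √(μ/r₂) = 3.840 km/s.
Transfer-orbit speed at r₂: v_p = √[μ(2/r₂ − 1/a_t)] = 5.145 km/s.
Second burn Δv₂ = |v₂ − v_p| = 1.305 km/s.
Total Δv = Δv₁ + Δv₂ = 2.015 km/s.

Δv = 2.01 km/s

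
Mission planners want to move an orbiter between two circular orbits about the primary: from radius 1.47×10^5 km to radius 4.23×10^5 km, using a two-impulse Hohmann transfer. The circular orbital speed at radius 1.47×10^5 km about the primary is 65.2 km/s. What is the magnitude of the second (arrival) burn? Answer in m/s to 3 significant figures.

Δv₂ = 10800 m/s

From the circular-orbit relation v² = μ/r at r = 1.47×10^5 km: μ = v²r = (65.2)² × 1.47×10^5 = 6.24903×10^8 km³/s².
Semi-major axis of the transfer orbit: a_t = (1.470×10^5 + 4.230×10^5)/2 = 2.850×10^5 km.
Circular speed at r = 4.230×10^5 km: v_c = √(μ/r) = 38.436 km/s.
Vis-viva on the transfer ellipse at r = 4.230×10^5 km gives v_t = √[μ(2/r − 1/a_t)] = 27.604 km/s.
Δv₂ = |v_t − v_c| = |27.604 − 38.436| = 10.83 km/s.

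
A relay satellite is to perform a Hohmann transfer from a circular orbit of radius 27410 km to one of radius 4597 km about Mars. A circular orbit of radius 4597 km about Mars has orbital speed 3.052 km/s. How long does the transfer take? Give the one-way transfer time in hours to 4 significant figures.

From the circular-orbit relation v² = μ/r at r = 4597 km: μ = v²r = (3.052)² × 4597 = 42819.7 km³/s².
Transfer-ellipse semi-major axis a_t = (r₁ + r₂)/2 = (27410 + 4597)/2 = 16003.5 km.
Half the transfer-orbit period gives t = π√(a_t³/μ) = 30736 s.
Converting: 30736 s ÷ 3600 s/hour = 8.538 hours.

t = 8.538 hours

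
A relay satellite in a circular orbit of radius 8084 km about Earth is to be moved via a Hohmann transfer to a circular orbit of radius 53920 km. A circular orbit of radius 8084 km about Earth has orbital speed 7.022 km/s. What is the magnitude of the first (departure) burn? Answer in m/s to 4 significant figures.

From the circular-orbit relation v² = μ/r at r = 8084 km: μ = v²r = (7.022)² × 8084 = 3.98610×10^5 km³/s².
The Hohmann ellipse has a_t = (r₁ + r₂)/2 = 31002 km.
Circular speed at r = 8084 km: v_c = √(μ/r) = 7.022 km/s.
Transfer-orbit speed at the same r (vis-viva, a = a_t): v_t = √[μ(2/r − 1/a_t)] = 9.261 km/s.
Δv₁ = |v_t − v_c| = |9.261 − 7.022| = 2.239 km/s.

Δv₁ = 2239 m/s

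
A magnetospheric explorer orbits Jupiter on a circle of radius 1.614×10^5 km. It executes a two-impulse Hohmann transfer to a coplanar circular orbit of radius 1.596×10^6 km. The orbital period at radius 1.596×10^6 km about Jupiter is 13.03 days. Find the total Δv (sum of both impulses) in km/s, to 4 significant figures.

Δv = 14.83 km/s

From Kepler's third law T² = 4π²r³/μ at r = 1.596×10^6 km, T = 13.03 days = 13.03 × 86400 s = 1.125792×10^6 s: μ = 4π²r³/T² = 1.26632×10^8 km³/s².
The Hohmann ellipse has a_t = (r₁ + r₂)/2 = 8.787×10^5 km.
At r₁ the circular-orbit speed is v₁ = √(μ/r₁) = 28.01040 km/s.
Transfer-orbit speed at r₁ (vis-viva equation): v_p = √[μ(2/r₁ − 1/a_t)] = 37.74987 km/s.
First burn Δv₁ = |v_p − v₁| = 9.739 km/s.
Circular speed at r₂: v₂ = √(μ/r₂) = 8.9075 km/s.
Transfer-orbit speed at r₂: v_a = √[μ(2/r₂ − 1/a_t)] = 3.8176 km/s.
Second burn Δv₂ = |v₂ − v_a| = 5.090 km/s.
Δv = Δv₁ + Δv₂ = 9.739 + 5.090 = 14.83 km/s.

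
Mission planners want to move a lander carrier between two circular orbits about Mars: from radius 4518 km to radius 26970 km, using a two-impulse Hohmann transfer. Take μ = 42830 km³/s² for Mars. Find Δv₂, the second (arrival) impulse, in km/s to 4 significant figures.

The Hohmann ellipse has a_t = (r₁ + r₂)/2 = 15744 km.
Circular speed at r = 26970 km: v_c = √(μ/r) = 1.2602 km/s.
Vis-viva on the transfer ellipse at r = 26970 km gives v_t = √[μ(2/r − 1/a_t)] = 0.67507 km/s.
Δv₂ = |v_t − v_c| = |0.67507 − 1.2602| = 0.5851 km/s.

Δv₂ = 0.5851 km/s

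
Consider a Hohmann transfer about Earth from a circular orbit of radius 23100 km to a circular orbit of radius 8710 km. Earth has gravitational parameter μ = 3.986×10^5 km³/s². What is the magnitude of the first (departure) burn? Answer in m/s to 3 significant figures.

Semi-major axis of the transfer orbit: a_t = (23100 + 8710)/2 = 15905 km.
On the circular orbit at r = 23100 km, v_c = √(μ/r) = 4.154 km/s.
Transfer-orbit speed at the same r (vis-viva, a = a_t): v_t = √[μ(2/r − 1/a_t)] = 3.074 km/s.
Δv₁ = |v_t − v_c| = |3.074 − 4.154| = 1.080 km/s.

Δv₁ = 1080 m/s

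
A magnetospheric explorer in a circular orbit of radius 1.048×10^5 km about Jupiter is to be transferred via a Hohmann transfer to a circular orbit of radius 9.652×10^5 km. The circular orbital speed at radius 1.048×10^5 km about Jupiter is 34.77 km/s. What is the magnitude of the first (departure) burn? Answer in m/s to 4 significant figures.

Δv₁ = 11930 m/s

From the circular-orbit relation v² = μ/r at r = 1.048×10^5 km: μ = v²r = (34.77)² × 1.048×10^5 = 1.26698×10^8 km³/s².
The Hohmann ellipse has a_t = (r₁ + r₂)/2 = 5.350×10^5 km.
Circular speed at r = 1.048×10^5 km: v_c = √(μ/r) = 34.77 km/s.
Transfer-orbit speed at the same r (vis-viva, a = a_t): v_t = √[μ(2/r − 1/a_t)] = 46.70 km/s.
Δv₁ = |v_t − v_c| = |46.70 − 34.77| = 11.93 km/s.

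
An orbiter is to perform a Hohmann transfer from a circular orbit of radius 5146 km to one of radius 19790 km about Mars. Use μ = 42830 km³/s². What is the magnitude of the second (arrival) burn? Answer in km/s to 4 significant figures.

Δv₂ = 0.5260 km/s

Transfer-ellipse semi-major axis a_t = (r₁ + r₂)/2 = (5146 + 19790)/2 = 12468 km.
Circular speed at r = 19790 km: v_c = √(μ/r) = 1.4711 km/s.
Vis-viva on the transfer ellipse at r = 19790 km gives v_t = √[μ(2/r − 1/a_t)] = 0.94512 km/s.
Δv₂ = |v_t − v_c| = |0.94512 − 1.4711| = 0.5260 km/s.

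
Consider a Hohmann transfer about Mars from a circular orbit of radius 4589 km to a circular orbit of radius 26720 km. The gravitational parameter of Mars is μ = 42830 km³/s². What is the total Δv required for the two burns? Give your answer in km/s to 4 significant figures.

Δv = 1.517 km/s

Semi-major axis of the transfer orbit: a_t = (4589 + 26720)/2 = 15654.5 km.
At r₁ the circular-orbit speed is v₁ = √(μ/r₁) = 3.0550 km/s.
Transfer-orbit speed at r₁ (vis-viva): v_p = √[μ(2/r₁ − 1/a_t)] = 3.9913 km/s.
First burn Δv₁ = |v_p − v₁| = 0.9363 km/s.
Circular speed at r₂: v₂ = √(μ/r₂) = 1.2661 km/s.
Transfer-orbit speed at r₂: v_a = √[μ(2/r₂ − 1/a_t)] = 0.68548 km/s.
Second burn Δv₂ = |v₂ − v_a| = 0.5806 km/s.
Δv = Δv₁ + Δv₂ = 0.9363 + 0.5806 = 1.517 km/s.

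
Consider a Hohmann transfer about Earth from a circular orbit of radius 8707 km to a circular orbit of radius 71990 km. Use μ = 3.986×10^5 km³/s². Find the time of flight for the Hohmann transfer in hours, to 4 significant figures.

t = 11.20 hours

Semi-major axis of the transfer orbit: a_t = (8707 + 71990)/2 = 40348.5 km.
Transfer time t = π√(a_t³/μ) = π√((40348.5)³ / 3.986×10^5) = 40330 s.
Converting: 40330 s ÷ 3600 s/hour = 11.20 hours.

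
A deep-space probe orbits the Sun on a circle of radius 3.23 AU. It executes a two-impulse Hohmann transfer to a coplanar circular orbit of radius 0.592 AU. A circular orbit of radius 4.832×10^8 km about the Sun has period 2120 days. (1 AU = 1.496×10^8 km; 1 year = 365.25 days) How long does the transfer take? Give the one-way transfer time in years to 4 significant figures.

t = 1.321 years

From Kepler's third law T² = 4π²r³/μ at r = 4.832×10^8 km, T = 2120 days = 2120 × 86400 s = 1.83168×10^8 s: μ = 4π²r³/T² = 1.32752×10^11 km³/s².
In km: r₁ = 3.23 × 1.496×10^8 = 4.83208×10^8 km; r₂ = 0.592 × 1.496×10^8 = 8.85632×10^7 km.
Transfer-ellipse semi-major axis a_t = (r₁ + r₂)/2 = (4.83208×10^8 + 8.85632×10^7)/2 = 2.858856×10^8 km.
Transfer time t = π√(a_t³/μ) = π√((2.858856×10^8)³ / 1.32752×10^11) = 4.168×10^7 s.
Converting: 4.168×10^7 s ÷ 3.15576×10^7 s/year (365.25 × 86400) = 1.321 years.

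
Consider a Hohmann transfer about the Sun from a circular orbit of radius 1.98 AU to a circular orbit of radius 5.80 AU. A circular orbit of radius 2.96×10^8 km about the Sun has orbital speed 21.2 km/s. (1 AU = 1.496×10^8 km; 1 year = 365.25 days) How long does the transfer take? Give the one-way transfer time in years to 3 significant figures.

From the circular-orbit relation v² = μ/r at r = 2.96×10^8 km: μ = v²r = (21.2)² × 2.96×10^8 = 1.33034×10^11 km³/s².
In km: r₁ = 1.98 × 1.496×10^8 = 2.96208×10^8 km; r₂ = 5.80 × 1.496×10^8 = 8.6768×10^8 km.
The Hohmann ellipse has a_t = (r₁ + r₂)/2 = 5.81944×10^8 km.
By Kepler's third law the transfer-orbit period is T = 2π√(a_t³/μ), so t = T/2 = 1.209×10^8 s.
Converting: 1.209×10^8 s ÷ 3.15576×10^7 s/year (365.25 × 86400) = 3.83 years.

t = 3.83 years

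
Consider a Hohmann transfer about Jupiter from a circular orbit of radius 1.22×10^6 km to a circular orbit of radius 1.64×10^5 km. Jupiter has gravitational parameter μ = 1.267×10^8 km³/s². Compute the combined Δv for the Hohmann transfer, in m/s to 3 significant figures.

Semi-major axis of the transfer orbit: a_t = (1.220×10^6 + 1.640×10^5)/2 = 6.920×10^5 km.
At r₁ the circular-orbit speed is v₁ = √(μ/r₁) = 10.191 km/s.
On the transfer ellipse at r₁, vis-viva gives v_a = √[μ(2/r₁ − 1/a_t)] = 4.9611 km/s.
First burn Δv₁ = |v_a − v₁| = 5.230 km/s.
At r₂, v₂ = √(μ/r₂) = 27.795 km/s.
Transfer-orbit speed at r₂: v_p = √[μ(2/r₂ − 1/a_t)] = 36.906 km/s.
Second burn Δv₂ = |v₂ − v_p| = 9.111 km/s.
Δv = Δv₁ + Δv₂ = 5.230 + 9.111 = 14.34 km/s.

Δv = 14300 m/s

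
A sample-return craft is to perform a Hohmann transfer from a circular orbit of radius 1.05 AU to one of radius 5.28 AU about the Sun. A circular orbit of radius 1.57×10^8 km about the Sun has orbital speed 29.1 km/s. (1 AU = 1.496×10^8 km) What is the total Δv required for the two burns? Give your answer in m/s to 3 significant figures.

From the circular-orbit relation v² = μ/r at r = 1.57×10^8 km: μ = v²r = (29.1)² × 1.57×10^8 = 1.32949×10^11 km³/s².
In km: r₁ = 1.05 × 1.496×10^8 = 1.5708×10^8 km; r₂ = 5.28 × 1.496×10^8 = 7.89888×10^8 km.
The Hohmann ellipse has a_t = (r₁ + r₂)/2 = 4.73484×10^8 km.
Circular speed at r₁: v₁ = √(μ/r₁) = √(1.32949×10^11/1.5708×10^8) = 29.0926 km/s.
On the transfer ellipse at r₁, vis-viva equation gives v_p = √[μ(2/r₁ − 1/a_t)] = 37.5762 km/s.
First burn Δv₁ = |v_p − v₁| = 8.4836 km/s.
At r₂, v₂ = √(μ/r₂) = 12.9736 km/s.
Transfer-orbit speed at r₂: v_a = √[μ(2/r₂ − 1/a_t)] = 7.47253 km/s.
Second burn Δv₂ = |v₂ − v_a| = 5.5011 km/s.
Δv = Δv₁ + Δv₂ = 8.4836 + 5.5011 = 13.98 km/s.

Δv = 14000 m/s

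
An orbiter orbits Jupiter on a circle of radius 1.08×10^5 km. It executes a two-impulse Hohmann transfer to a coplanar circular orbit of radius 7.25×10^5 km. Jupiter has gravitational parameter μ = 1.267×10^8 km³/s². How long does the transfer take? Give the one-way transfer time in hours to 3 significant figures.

Transfer-ellipse semi-major axis a_t = (r₁ + r₂)/2 = (1.080×10^5 + 7.250×10^5)/2 = 4.165×10^5 km.
Half the transfer-orbit period gives t = π√(a_t³/μ) = 75020 s.
Converting: 75020 s ÷ 3600 s/hour = 20.8 hours.

t = 20.8 hours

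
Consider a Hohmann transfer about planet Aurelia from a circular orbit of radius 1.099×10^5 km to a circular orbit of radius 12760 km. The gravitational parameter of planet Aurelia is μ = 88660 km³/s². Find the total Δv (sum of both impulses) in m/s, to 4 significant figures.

The Hohmann ellipse has a_t = (r₁ + r₂)/2 = 61330 km.
At r₁ the circular-orbit speed is v₁ = √(μ/r₁) = 0.8982 km/s.
On the transfer ellipse at r₁, vis-viva equation gives v_a = √[μ(2/r₁ − 1/a_t)] = 0.4097 km/s.
First burn Δv₁ = |v_a − v₁| = 0.4885 km/s.
At r₂, v₂ = √(μ/r₂) = 2.6360 km/s.
Transfer-orbit speed at r₂: v_p = √[μ(2/r₂ − 1/a_t)] = 3.5286 km/s.
Second burn Δv₂ = |v₂ − v_p| = 0.8926 km/s.
Δv = Δv₁ + Δv₂ = 0.4885 + 0.8926 = 1.381 km/s.

Δv = 1381 m/s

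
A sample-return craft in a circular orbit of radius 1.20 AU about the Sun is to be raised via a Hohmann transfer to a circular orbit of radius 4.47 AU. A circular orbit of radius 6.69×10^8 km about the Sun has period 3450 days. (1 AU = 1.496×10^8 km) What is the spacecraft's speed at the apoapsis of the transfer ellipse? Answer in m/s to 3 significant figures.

v = 9180 m/s

From Kepler's third law T² = 4π²r³/μ at r = 6.69×10^8 km, T = 3450 days = 3450 × 86400 s = 2.9808×10^8 s: μ = 4π²r³/T² = 1.33037×10^11 km³/s².
In km: r₁ = 1.20 × 1.496×10^8 = 1.7952×10^8 km; r₂ = 4.47 × 1.496×10^8 = 6.68712×10^8 km.
Transfer-ellipse semi-major axis a_t = (r₁ + r₂)/2 = (1.7952×10^8 + 6.68712×10^8)/2 = 4.24116×10^8 km.
At apoapsis, r = 6.68712×10^8 km.
Applying v² = μ(2/r − 1/a_t): v = 9.177 km/s.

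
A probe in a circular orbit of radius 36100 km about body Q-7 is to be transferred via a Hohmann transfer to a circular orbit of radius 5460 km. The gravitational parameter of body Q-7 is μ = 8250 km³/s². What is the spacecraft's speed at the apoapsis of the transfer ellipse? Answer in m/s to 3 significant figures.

Transfer-ellipse semi-major axis a_t = (r₁ + r₂)/2 = (36100 + 5460)/2 = 20780 km.
At apoapsis, r = 36100 km.
Applying v² = μ(2/r − 1/a_t): v = 0.2450 km/s.

v = 245 m/s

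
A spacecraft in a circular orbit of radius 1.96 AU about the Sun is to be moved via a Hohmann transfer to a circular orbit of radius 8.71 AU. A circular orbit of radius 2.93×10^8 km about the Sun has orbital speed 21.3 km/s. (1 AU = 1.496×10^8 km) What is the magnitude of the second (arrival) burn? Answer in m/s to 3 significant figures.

Δv₂ = 3980 m/s

From the circular-orbit relation v² = μ/r at r = 2.93×10^8 km: μ = v²r = (21.3)² × 2.93×10^8 = 1.32931×10^11 km³/s².
In km: r₁ = 1.96 × 1.496×10^8 = 2.93216×10^8 km; r₂ = 8.71 × 1.496×10^8 = 1.303016×10^9 km.
The Hohmann ellipse has a_t = (r₁ + r₂)/2 = 7.98116×10^8 km.
On the circular orbit at r = 1.303016×10^9 km, v_c = √(μ/r) = 10.10 km/s.
Transfer-orbit speed at the same r (vis-viva, a = a_t): v_t = √[μ(2/r − 1/a_t)] = 6.122 km/s.
Δv₂ = |v_t − v_c| = |6.122 − 10.10| = 3.978 km/s.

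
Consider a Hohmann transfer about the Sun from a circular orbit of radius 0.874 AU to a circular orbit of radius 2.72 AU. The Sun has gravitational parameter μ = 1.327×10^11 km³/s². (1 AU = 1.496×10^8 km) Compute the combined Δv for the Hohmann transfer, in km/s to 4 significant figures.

In km: r₁ = 0.874 × 1.496×10^8 = 1.307504×10^8 km; r₂ = 2.72 × 1.496×10^8 = 4.06912×10^8 km.
The Hohmann ellipse has a_t = (r₁ + r₂)/2 = 2.688312×10^8 km.
Circular speed at r₁: v₁ = √(μ/r₁) = √(1.327×10^11/1.307504×10^8) = 31.8577 km/s.
Transfer-orbit speed at r₁ (vis-viva equation): v_p = √[μ(2/r₁ − 1/a_t)] = 39.1944 km/s.
First burn Δv₁ = |v_p − v₁| = 7.337 km/s.
Circular speed at r₂: v₂ = √(μ/r₂) = 18.059 km/s.
Transfer-orbit speed at r₂: v_a = √[μ(2/r₂ − 1/a_t)] = 12.594 km/s.
Second burn Δv₂ = |v₂ − v_a| = 5.465 km/s.
Δv = Δv₁ + Δv₂ = 7.337 + 5.465 = 12.80 km/s.

Δv = 12.80 km/s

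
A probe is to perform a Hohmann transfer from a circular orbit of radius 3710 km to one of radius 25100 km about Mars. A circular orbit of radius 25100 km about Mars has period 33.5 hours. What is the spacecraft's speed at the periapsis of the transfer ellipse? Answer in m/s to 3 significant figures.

From Kepler's third law T² = 4π²r³/μ at r = 25100 km, T = 33.5 hours = 33.5 × 3600 s = 1.206×10^5 s: μ = 4π²r³/T² = 42922.6 km³/s².
Transfer-ellipse semi-major axis a_t = (r₁ + r₂)/2 = (3710 + 25100)/2 = 14405 km.
The periapsis of the transfer ellipse is at r = 3710 km.
Vis-viva: v = √[μ(2/r − 1/a_t)] = √[42922.6 × (2/3710 − 1/14405)] = 4.490 km/s.

v = 4490 m/s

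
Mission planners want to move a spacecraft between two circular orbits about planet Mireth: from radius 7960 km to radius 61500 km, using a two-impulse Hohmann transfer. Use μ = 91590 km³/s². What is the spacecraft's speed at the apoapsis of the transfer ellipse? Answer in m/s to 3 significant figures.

v = 584 m/s

Semi-major axis of the transfer orbit: a_t = (7960 + 61500)/2 = 34730 km.
The apoapsis of the transfer ellipse is at r = 61500 km.
From the vis-viva equation, v = √[μ(2/r − 1/a_t)] = 0.5842 km/s.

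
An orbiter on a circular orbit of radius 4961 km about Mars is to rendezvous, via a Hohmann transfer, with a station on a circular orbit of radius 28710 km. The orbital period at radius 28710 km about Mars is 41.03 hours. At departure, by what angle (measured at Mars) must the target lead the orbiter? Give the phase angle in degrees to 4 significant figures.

From Kepler's third law T² = 4π²r³/μ at r = 28710 km, T = 41.03 hours = 41.03 × 3600 s = 1.47708×10^5 s: μ = 4π²r³/T² = 42820.5 km³/s².
Semi-major axis of the transfer orbit: a_t = (4961 + 28710)/2 = 16835.5 km.
The half-period of the transfer ellipse is t = π√(a_t³/μ) = 33164 s.
Target angular speed ω₂ = √(μ/r₂³) = 4.2538×10^-5 rad/s.
Angle swept by the target during transfer: ω₂·t = 1.4107 rad = 80.83°.
The orbiter traverses 180° on the transfer ellipse, so the target must lead by 180° − 80.83° = 99.17°.

φ = 99.17°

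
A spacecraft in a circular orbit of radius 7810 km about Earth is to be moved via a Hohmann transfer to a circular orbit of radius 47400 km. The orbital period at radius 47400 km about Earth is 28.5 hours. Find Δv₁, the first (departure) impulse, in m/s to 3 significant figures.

Δv₁ = 2220 m/s

From Kepler's third law T² = 4π²r³/μ at r = 47400 km, T = 28.5 hours = 28.5 × 3600 s = 1.026×10^5 s: μ = 4π²r³/T² = 3.99393×10^5 km³/s².
The Hohmann ellipse has a_t = (r₁ + r₂)/2 = 27605 km.
On the circular orbit at r = 7810 km, v_c = √(μ/r) = 7.151 km/s.
Vis-viva on the transfer ellipse at r = 7810 km gives v_t = √[μ(2/r − 1/a_t)] = 9.371 km/s.
Δv₁ = |v_t − v_c| = |9.371 − 7.151| = 2.220 km/s.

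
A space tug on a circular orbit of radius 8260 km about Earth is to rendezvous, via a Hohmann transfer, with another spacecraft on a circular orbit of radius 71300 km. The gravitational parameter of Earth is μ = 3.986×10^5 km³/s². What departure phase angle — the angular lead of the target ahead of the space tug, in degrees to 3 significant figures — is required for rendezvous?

The Hohmann ellipse has a_t = (r₁ + r₂)/2 = 39780 km.
Transfer time t = π√(a_t³/μ) = 39480 s.
Target angular speed ω₂ = √(μ/r₂³) = 3.316×10^-5 rad/s.
Angle swept by the target during transfer: ω₂·t = 1.3092 rad = 75.01°.
The space tug traverses 180° on the transfer ellipse, so the target must lead by 180° − 75.01° = 105°.

φ = 105°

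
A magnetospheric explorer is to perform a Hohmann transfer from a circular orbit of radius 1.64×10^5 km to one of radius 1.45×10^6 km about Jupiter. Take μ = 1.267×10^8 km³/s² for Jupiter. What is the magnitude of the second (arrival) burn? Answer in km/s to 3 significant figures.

The Hohmann ellipse has a_t = (r₁ + r₂)/2 = 8.070×10^5 km.
On the circular orbit at r = 1.450×10^6 km, v_c = √(μ/r) = 9.348 km/s.
Transfer-orbit speed at the same r (vis-viva, a = a_t): v_t = √[μ(2/r − 1/a_t)] = 4.214 km/s.
Δv₂ = |v_t − v_c| = |4.214 − 9.348| = 5.134 km/s.

Δv₂ = 5.13 km/s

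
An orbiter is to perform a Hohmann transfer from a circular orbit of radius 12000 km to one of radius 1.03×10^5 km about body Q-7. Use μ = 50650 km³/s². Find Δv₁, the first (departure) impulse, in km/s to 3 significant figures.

Semi-major axis of the transfer orbit: a_t = (12000 + 1.030×10^5)/2 = 57500 km.
On the circular orbit at r = 12000 km, v_c = √(μ/r) = 2.0545 km/s.
Vis-viva on the transfer ellipse at r = 12000 km gives v_t = √[μ(2/r − 1/a_t)] = 2.7497 km/s.
Δv₁ = |v_t − v_c| = |2.7497 − 2.0545| = 0.6952 km/s.

Δv₁ = 0.695 km/s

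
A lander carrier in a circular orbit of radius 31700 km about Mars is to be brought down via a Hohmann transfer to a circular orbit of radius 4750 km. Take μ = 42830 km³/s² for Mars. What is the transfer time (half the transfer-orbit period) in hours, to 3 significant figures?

t = 10.4 hours

The Hohmann ellipse has a_t = (r₁ + r₂)/2 = 18225 km.
Transfer time t = π√(a_t³/μ) = π√((18225)³ / 42830) = 37350 s.
Converting: 37350 s ÷ 3600 s/hour = 10.4 hours.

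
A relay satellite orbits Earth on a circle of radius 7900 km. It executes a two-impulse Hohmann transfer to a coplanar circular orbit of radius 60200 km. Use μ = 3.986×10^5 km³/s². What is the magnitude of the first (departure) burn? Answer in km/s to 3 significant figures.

Δv₁ = 2.34 km/s

Semi-major axis of the transfer orbit: a_t = (7900 + 60200)/2 = 34050 km.
Circular speed at r = 7900 km: v_c = √(μ/r) = 7.103 km/s.
Vis-viva on the transfer ellipse at r = 7900 km gives v_t = √[μ(2/r − 1/a_t)] = 9.445 km/s.
Δv₁ = |v_t − v_c| = |9.445 − 7.103| = 2.342 km/s.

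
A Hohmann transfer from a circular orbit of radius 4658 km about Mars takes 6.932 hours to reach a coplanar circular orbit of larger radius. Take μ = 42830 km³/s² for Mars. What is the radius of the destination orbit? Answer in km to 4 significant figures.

r₂ = 23200 km

Transfer time t = 6.932 hours = 24955.2 s, and t = π√(a_t³/μ).
So a_t = (μ t²/π²)^(1/3) = (42830 × (24955.2)² / π²)^(1/3) = 13929 km.
Since a_t = (r₁ + r₂)/2, r₂ = 2a_t − r₁ = 2×13929 − 4658 = 23200 km.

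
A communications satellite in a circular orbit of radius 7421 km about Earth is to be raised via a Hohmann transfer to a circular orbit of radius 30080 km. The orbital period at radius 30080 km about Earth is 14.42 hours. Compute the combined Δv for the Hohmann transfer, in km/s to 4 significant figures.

Δv = 3.304 km/s

From Kepler's third law T² = 4π²r³/μ at r = 30080 km, T = 14.42 hours = 14.42 × 3600 s = 51912 s: μ = 4π²r³/T² = 3.98711×10^5 km³/s².
Semi-major axis of the transfer orbit: a_t = (7421 + 30080)/2 = 18750.5 km.
Circular speed at r₁: v₁ = √(μ/r₁) = √(3.98711×10^5/7421) = 7.330 km/s.
Transfer-orbit speed at r₁ (v² = μ(2/r − 1/a)): v_p = √[μ(2/r₁ − 1/a_t)] = 9.284 km/s.
First burn Δv₁ = |v_p − v₁| = 1.954 km/s.
Circular speed at r₂: v₂ = √(μ/r₂) = 3.6407 km/s.
Transfer-orbit speed at r₂: v_a = √[μ(2/r₂ − 1/a_t)] = 2.2904 km/s.
Second burn Δv₂ = |v₂ − v_a| = 1.350 km/s.
Δv = Δv₁ + Δv₂ = 1.954 + 1.350 = 3.304 km/s.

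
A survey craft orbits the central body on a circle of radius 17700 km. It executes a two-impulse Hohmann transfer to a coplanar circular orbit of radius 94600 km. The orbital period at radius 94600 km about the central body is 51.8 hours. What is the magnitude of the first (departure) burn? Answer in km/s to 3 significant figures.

Δv₁ = 2.20 km/s

From Kepler's third law T² = 4π²r³/μ at r = 94600 km, T = 51.8 hours = 51.8 × 3600 s = 1.8648×10^5 s: μ = 4π²r³/T² = 9.61100×10^5 km³/s².
Semi-major axis of the transfer orbit: a_t = (17700 + 94600)/2 = 56150 km.
On the circular orbit at r = 17700 km, v_c = √(μ/r) = 7.369 km/s.
Transfer-orbit speed at the same r (vis-viva, a = a_t): v_t = √[μ(2/r − 1/a_t)] = 9.565 km/s.
Δv₁ = |v_t − v_c| = |9.565 − 7.369| = 2.196 km/s.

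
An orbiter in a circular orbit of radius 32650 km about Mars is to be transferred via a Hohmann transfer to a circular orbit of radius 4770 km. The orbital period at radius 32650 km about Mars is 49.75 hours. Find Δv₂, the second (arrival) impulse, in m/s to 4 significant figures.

Δv₂ = 962.0 m/s

From Kepler's third law T² = 4π²r³/μ at r = 32650 km, T = 49.75 hours = 49.75 × 3600 s = 1.791×10^5 s: μ = 4π²r³/T² = 42836.9 km³/s².
The Hohmann ellipse has a_t = (r₁ + r₂)/2 = 18710 km.
On the circular orbit at r = 4770 km, v_c = √(μ/r) = 2.997 km/s.
Vis-viva on the transfer ellipse at r = 4770 km gives v_t = √[μ(2/r − 1/a_t)] = 3.959 km/s.
Δv₂ = |v_t − v_c| = |3.959 − 2.997| = 0.9620 km/s.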